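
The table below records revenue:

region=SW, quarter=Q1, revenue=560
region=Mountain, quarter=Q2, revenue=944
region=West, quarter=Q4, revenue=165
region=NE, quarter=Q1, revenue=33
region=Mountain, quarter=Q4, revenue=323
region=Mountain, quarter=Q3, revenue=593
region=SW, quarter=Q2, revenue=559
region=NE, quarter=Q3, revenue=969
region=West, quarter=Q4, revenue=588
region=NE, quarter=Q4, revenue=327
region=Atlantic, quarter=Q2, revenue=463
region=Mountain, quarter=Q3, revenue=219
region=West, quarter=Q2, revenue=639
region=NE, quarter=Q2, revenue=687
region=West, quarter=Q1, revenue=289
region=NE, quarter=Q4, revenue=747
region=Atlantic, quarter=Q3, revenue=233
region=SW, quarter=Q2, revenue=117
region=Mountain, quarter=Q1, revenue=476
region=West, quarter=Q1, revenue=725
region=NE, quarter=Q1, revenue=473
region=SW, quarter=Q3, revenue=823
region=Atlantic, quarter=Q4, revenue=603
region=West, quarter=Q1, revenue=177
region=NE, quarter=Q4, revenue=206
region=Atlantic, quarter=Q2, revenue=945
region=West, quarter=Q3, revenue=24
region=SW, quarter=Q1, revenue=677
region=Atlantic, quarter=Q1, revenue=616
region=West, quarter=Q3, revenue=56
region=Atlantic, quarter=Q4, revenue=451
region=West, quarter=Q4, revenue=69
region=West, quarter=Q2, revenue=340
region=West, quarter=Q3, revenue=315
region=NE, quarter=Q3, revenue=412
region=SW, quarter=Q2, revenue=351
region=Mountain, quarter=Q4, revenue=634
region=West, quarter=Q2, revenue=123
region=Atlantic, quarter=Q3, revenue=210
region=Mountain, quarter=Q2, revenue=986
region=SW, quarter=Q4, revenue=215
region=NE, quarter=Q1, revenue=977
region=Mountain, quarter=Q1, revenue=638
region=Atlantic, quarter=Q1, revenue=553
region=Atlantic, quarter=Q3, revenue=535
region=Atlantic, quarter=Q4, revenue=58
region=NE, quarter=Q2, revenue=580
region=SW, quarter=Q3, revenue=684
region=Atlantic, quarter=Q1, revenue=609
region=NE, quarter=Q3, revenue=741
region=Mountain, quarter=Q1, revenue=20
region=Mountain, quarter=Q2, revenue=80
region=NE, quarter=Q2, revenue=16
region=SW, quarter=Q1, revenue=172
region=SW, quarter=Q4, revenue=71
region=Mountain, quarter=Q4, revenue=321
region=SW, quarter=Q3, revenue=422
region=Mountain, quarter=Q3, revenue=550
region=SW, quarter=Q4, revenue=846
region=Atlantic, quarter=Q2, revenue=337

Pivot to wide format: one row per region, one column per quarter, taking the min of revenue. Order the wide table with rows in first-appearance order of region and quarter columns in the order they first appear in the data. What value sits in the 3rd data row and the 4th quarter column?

24

With rows in first-appearance order of region, row 3 is region=West. quarter columns in first-appearance order: Q1, Q2, Q4, Q3; column 4 is Q3.
Long rows with region=West, quarter=Q3: min(24, 56, 315) = 24.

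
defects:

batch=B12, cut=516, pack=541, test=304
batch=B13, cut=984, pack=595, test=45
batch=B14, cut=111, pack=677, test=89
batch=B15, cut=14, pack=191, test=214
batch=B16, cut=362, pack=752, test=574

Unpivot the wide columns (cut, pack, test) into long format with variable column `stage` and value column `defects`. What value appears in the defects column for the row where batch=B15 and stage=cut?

Unpivoting turns each (batch, wide-column) pair into one long row.
The wide cell at row B15, column cut holds 14, so the long row (B15, cut) has defects=14.

14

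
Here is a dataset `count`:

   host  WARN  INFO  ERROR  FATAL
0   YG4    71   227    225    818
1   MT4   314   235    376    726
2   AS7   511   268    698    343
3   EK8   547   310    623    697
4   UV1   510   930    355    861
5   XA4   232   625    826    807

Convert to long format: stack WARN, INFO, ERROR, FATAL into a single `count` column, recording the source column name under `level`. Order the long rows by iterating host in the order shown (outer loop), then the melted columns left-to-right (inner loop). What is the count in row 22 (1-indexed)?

24 rows total (6 × 4). Row 22: index ⌊(22-1)/4⌋ = 5 into host → XA4; (22-1) mod 4 = 1 into the melted columns → INFO.
So row 22 is (XA4, INFO, 625); count = 625.

625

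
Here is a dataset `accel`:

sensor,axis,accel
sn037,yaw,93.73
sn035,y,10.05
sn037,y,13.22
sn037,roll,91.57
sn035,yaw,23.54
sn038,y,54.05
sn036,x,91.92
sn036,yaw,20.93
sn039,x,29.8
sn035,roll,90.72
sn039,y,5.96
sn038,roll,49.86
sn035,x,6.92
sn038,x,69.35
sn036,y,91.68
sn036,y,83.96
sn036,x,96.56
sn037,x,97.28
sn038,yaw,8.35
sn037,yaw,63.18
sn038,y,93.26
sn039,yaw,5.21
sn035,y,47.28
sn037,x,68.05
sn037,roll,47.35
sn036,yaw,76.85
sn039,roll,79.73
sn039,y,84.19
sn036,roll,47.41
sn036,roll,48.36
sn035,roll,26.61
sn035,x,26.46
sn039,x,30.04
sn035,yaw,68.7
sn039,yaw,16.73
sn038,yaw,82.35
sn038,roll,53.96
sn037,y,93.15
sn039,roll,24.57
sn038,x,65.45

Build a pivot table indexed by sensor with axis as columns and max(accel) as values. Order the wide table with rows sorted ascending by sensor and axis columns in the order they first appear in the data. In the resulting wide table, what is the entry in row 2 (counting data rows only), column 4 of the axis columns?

With rows sorted ascending by sensor, row 2 is sensor=sn036. axis columns in first-appearance order: yaw, y, roll, x; column 4 is x.
Long rows with sensor=sn036, axis=x: max(91.92, 96.56) = 96.56.

96.56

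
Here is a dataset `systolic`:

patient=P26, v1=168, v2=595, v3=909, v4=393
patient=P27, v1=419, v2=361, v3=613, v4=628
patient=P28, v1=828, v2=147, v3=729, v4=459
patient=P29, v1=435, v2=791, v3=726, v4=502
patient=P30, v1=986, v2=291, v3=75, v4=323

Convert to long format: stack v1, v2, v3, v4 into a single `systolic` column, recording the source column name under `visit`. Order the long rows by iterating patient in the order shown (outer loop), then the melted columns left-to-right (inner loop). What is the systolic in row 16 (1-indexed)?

502

20 rows total (5 × 4). Row 16: index ⌊(16-1)/4⌋ = 3 into patient → P29; (16-1) mod 4 = 3 into the melted columns → v4.
So row 16 is (P29, v4, 502); systolic = 502.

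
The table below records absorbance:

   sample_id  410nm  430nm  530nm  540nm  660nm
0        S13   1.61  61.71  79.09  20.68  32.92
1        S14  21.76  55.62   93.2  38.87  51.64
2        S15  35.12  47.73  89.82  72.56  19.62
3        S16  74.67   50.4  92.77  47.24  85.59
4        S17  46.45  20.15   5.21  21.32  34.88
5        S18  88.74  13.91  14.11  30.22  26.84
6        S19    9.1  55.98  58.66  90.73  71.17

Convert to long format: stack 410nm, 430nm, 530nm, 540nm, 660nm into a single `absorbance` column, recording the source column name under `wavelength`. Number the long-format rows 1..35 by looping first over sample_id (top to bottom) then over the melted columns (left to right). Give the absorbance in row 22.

20.15

35 rows total (7 × 5). Row 22: index ⌊(22-1)/5⌋ = 4 into sample_id → S17; (22-1) mod 5 = 1 into the melted columns → 430nm.
So row 22 is (S17, 430nm, 20.15); absorbance = 20.15.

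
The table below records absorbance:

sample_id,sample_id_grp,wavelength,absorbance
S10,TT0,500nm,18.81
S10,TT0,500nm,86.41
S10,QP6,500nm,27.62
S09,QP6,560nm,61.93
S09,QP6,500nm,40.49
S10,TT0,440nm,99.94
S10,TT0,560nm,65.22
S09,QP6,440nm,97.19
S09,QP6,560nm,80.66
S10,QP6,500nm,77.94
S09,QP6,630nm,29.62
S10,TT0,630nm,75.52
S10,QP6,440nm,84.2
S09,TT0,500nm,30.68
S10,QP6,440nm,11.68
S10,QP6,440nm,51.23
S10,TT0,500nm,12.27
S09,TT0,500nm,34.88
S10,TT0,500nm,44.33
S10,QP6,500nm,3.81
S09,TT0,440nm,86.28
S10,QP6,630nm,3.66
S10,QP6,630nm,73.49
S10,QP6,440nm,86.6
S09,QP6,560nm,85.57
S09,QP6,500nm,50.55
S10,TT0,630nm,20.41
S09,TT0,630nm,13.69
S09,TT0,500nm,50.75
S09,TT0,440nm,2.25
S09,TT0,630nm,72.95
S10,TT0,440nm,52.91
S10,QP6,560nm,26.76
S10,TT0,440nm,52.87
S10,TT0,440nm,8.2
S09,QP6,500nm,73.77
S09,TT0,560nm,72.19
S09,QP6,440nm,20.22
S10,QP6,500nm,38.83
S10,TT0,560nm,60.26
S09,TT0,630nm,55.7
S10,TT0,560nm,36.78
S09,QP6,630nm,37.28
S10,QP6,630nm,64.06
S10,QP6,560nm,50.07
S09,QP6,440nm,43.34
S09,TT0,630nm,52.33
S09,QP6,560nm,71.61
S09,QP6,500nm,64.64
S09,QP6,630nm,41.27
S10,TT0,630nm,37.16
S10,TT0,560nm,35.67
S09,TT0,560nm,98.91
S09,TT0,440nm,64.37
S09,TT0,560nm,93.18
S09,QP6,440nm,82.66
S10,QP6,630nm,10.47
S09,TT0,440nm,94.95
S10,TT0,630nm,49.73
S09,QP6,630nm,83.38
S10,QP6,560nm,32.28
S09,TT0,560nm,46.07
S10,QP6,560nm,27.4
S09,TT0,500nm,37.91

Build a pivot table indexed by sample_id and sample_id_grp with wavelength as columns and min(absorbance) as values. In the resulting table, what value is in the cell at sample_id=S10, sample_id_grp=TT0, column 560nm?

Rows with sample_id=S10, sample_id_grp=TT0 and wavelength=560nm: absorbance values are 65.22, 60.26, 36.78, 35.67.
min(65.22, 60.26, 36.78, 35.67) = 35.67.

35.67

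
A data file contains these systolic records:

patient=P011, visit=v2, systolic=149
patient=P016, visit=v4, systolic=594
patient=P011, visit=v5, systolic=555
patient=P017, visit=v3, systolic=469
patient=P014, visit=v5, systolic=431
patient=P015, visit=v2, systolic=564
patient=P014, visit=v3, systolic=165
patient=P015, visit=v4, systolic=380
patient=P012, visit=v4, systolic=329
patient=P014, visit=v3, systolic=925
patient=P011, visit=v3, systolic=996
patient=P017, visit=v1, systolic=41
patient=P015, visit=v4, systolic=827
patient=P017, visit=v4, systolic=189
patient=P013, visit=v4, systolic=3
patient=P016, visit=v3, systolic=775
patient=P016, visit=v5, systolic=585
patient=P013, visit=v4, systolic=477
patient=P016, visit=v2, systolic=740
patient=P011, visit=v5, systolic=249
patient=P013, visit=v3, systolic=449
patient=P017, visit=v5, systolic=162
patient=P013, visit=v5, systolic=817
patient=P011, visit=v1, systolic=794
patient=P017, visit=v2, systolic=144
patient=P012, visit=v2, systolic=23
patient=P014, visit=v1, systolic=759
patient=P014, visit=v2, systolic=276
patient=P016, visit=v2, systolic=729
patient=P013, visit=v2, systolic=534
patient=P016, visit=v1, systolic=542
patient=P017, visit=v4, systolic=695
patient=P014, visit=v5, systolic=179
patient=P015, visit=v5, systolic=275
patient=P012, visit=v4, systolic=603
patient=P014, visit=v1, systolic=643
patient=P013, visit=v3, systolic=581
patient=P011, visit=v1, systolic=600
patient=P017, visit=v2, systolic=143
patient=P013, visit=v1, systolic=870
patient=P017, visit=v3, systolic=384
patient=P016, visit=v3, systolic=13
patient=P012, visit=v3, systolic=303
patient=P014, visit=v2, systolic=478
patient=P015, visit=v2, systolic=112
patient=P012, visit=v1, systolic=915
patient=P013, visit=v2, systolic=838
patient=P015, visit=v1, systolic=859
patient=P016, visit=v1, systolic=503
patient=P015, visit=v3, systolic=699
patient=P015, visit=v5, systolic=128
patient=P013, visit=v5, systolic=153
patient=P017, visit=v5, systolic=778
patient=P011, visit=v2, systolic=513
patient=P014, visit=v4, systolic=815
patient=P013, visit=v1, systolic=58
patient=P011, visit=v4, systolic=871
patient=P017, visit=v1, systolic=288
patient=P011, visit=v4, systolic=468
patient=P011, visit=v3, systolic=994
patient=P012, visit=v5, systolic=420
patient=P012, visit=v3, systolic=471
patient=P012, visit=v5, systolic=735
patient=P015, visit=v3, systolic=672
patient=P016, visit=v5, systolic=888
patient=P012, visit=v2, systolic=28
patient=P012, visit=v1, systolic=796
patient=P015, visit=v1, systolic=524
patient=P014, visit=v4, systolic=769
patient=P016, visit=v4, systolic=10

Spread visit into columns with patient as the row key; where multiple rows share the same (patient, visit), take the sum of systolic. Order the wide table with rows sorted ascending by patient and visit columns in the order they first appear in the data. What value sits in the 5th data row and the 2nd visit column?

1207

With rows sorted ascending by patient, row 5 is patient=P015. visit columns in first-appearance order: v2, v4, v5, v3, v1; column 2 is v4.
Long rows with patient=P015, visit=v4: 380 + 827 = 1207.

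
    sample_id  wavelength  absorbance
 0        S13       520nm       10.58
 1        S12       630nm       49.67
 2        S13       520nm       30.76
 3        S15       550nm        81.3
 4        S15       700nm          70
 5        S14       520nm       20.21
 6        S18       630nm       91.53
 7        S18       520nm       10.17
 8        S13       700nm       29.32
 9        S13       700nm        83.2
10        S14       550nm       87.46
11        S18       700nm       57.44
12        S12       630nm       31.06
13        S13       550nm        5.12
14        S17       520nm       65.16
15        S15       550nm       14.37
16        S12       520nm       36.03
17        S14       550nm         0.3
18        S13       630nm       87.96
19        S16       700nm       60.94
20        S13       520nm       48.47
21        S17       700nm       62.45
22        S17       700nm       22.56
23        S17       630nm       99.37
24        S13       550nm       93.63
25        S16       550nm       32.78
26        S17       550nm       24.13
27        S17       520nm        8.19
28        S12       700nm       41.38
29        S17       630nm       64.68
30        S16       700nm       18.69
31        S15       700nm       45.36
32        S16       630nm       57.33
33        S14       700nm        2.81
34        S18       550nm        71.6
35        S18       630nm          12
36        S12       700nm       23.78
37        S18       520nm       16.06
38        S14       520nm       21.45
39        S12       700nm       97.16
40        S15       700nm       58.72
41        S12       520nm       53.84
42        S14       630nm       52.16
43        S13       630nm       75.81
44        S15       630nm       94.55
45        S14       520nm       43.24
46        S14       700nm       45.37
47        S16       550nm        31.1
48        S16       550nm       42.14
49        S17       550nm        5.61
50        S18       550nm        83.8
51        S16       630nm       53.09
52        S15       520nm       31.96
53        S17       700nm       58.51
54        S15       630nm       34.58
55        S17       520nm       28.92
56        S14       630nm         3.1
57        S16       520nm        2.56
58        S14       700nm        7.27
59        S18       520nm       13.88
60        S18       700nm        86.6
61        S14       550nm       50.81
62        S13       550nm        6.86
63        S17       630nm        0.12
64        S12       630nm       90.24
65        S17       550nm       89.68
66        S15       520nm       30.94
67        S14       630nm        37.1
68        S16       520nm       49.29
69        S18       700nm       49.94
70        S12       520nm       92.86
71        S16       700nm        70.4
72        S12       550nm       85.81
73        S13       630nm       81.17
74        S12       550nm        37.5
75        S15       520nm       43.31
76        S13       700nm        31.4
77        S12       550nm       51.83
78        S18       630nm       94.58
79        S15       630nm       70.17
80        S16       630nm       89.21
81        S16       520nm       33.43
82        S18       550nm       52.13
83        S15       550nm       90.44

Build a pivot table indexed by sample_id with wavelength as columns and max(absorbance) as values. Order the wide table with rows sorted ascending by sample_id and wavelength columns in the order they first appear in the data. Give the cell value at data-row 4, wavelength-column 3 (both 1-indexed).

90.44

With rows sorted ascending by sample_id, row 4 is sample_id=S15. wavelength columns in first-appearance order: 520nm, 630nm, 550nm, 700nm; column 3 is 550nm.
Long rows with sample_id=S15, wavelength=550nm: max(81.3, 14.37, 90.44) = 90.44.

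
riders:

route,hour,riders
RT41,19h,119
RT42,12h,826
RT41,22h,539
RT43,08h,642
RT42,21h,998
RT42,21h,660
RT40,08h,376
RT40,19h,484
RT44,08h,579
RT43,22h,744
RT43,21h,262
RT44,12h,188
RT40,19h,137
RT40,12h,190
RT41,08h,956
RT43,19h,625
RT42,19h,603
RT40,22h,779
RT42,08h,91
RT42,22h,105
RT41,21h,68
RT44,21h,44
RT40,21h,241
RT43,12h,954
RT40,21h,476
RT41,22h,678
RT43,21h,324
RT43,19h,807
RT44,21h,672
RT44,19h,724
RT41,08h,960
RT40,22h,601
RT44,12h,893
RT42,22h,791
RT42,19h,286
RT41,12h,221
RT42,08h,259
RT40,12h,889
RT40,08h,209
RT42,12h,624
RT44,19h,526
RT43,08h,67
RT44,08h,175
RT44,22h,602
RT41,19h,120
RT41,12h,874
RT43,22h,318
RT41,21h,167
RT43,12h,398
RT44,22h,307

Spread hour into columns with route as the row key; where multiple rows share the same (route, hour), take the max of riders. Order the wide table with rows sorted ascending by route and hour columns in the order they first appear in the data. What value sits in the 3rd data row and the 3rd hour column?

With rows sorted ascending by route, row 3 is route=RT42. hour columns in first-appearance order: 19h, 12h, 22h, 08h, 21h; column 3 is 22h.
Long rows with route=RT42, hour=22h: max(105, 791) = 791.

791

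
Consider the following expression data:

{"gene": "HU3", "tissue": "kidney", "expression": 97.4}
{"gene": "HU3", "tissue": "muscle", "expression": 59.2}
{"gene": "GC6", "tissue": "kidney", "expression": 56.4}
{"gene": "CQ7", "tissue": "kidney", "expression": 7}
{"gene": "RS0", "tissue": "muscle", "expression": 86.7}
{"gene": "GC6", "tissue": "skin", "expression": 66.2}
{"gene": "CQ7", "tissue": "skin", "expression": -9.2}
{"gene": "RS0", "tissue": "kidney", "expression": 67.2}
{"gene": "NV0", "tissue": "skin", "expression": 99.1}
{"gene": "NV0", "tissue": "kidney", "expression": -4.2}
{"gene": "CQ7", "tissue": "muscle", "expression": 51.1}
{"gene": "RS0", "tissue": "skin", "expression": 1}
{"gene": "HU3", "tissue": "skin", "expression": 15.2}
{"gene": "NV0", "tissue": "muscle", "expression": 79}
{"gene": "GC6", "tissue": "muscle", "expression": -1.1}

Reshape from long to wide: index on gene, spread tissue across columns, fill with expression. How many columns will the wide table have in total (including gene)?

4

1 column for gene plus 3 distinct tissue values → 4 columns.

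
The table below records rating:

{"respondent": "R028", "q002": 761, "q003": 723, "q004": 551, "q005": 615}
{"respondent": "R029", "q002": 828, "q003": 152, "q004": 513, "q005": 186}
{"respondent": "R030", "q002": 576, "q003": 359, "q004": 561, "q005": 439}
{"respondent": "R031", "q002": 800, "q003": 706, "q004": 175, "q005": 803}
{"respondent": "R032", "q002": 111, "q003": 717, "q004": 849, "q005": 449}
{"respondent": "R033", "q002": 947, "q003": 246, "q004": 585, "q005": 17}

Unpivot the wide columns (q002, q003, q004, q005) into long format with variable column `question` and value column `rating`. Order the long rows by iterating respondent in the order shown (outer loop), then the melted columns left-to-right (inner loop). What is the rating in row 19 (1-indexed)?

24 rows total (6 × 4). Row 19: index ⌊(19-1)/4⌋ = 4 into respondent → R032; (19-1) mod 4 = 2 into the melted columns → q004.
So row 19 is (R032, q004, 849); rating = 849.

849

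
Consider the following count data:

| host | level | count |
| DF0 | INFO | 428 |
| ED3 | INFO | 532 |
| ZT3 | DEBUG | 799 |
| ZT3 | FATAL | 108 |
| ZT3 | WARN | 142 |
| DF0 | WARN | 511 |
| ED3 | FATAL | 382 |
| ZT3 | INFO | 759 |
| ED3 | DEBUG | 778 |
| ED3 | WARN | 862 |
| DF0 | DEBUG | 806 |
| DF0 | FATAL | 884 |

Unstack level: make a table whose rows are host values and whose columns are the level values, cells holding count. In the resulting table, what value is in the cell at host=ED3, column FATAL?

Wide layout: rows indexed by host, columns are the 4 distinct level values (INFO, DEBUG, FATAL, WARN).
Cell (host=ED3, level=FATAL) draws from the long row where host=ED3 and level=FATAL, which has count=382.

382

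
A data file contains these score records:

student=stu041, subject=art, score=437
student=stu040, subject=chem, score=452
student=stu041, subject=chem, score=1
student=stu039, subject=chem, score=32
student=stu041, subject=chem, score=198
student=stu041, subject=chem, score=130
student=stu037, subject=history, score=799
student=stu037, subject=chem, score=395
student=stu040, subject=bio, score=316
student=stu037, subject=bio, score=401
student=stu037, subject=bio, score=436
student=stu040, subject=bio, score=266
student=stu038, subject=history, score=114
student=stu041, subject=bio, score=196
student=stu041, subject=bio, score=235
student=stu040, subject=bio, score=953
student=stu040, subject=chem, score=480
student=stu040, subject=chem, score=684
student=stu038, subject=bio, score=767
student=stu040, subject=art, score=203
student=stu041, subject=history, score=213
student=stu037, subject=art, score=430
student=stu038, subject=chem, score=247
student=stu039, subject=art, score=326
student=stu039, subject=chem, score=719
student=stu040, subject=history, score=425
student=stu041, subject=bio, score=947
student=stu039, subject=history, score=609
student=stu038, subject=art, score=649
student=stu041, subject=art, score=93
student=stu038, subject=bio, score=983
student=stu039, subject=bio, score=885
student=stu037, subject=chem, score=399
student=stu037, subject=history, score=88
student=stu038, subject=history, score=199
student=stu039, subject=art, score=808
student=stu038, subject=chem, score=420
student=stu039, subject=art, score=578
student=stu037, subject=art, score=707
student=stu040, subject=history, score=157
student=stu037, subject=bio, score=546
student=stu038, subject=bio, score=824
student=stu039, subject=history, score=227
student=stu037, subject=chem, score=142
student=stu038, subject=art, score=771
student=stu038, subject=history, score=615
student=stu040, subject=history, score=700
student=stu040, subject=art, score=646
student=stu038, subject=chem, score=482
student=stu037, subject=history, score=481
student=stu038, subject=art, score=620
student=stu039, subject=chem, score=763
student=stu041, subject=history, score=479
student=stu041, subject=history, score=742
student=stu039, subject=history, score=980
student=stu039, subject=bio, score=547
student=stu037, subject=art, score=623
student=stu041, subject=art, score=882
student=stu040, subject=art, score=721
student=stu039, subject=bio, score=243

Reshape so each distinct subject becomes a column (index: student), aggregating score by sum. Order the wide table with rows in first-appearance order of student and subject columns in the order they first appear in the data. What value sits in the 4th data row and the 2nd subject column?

936

With rows in first-appearance order of student, row 4 is student=stu037. subject columns in first-appearance order: art, chem, history, bio; column 2 is chem.
Long rows with student=stu037, subject=chem: 395 + 399 + 142 = 936.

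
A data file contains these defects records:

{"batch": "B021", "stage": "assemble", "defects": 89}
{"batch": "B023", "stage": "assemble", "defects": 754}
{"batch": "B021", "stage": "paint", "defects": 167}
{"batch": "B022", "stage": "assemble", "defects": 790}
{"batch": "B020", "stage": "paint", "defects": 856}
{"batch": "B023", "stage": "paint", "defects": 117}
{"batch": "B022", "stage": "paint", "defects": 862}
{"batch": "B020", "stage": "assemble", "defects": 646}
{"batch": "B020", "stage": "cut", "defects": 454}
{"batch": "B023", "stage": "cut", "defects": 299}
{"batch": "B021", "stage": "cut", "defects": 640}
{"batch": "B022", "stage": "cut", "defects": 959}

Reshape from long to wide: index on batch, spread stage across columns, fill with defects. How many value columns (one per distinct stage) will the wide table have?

3 distinct stage values: cut, paint, assemble.

3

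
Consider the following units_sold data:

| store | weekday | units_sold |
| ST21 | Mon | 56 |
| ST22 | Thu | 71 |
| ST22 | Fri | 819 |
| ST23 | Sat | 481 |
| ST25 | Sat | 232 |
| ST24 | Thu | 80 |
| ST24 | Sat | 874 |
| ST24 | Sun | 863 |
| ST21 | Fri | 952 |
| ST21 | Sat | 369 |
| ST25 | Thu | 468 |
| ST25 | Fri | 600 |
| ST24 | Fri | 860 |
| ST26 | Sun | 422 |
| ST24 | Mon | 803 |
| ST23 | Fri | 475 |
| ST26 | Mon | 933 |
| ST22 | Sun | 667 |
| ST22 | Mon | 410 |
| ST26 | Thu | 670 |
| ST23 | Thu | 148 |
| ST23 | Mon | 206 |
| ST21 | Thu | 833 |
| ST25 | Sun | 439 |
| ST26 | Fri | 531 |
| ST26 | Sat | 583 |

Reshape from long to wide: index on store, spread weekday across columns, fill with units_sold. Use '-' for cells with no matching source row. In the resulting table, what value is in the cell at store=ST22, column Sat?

-

No long-format row has store=ST22 and weekday=Sat, so the cell is -.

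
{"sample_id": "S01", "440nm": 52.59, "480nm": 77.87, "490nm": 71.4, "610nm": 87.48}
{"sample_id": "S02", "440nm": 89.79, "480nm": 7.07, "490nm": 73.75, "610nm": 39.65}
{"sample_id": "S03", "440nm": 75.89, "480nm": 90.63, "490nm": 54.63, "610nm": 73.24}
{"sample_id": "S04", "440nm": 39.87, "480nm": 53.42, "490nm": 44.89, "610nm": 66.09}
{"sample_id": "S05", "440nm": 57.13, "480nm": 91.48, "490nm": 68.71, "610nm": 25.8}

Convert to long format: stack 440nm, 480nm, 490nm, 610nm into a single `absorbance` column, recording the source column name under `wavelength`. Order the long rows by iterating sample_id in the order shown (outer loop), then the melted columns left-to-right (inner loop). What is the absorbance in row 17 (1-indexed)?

20 rows total (5 × 4). Row 17: index ⌊(17-1)/4⌋ = 4 into sample_id → S05; (17-1) mod 4 = 0 into the melted columns → 440nm.
So row 17 is (S05, 440nm, 57.13); absorbance = 57.13.

57.13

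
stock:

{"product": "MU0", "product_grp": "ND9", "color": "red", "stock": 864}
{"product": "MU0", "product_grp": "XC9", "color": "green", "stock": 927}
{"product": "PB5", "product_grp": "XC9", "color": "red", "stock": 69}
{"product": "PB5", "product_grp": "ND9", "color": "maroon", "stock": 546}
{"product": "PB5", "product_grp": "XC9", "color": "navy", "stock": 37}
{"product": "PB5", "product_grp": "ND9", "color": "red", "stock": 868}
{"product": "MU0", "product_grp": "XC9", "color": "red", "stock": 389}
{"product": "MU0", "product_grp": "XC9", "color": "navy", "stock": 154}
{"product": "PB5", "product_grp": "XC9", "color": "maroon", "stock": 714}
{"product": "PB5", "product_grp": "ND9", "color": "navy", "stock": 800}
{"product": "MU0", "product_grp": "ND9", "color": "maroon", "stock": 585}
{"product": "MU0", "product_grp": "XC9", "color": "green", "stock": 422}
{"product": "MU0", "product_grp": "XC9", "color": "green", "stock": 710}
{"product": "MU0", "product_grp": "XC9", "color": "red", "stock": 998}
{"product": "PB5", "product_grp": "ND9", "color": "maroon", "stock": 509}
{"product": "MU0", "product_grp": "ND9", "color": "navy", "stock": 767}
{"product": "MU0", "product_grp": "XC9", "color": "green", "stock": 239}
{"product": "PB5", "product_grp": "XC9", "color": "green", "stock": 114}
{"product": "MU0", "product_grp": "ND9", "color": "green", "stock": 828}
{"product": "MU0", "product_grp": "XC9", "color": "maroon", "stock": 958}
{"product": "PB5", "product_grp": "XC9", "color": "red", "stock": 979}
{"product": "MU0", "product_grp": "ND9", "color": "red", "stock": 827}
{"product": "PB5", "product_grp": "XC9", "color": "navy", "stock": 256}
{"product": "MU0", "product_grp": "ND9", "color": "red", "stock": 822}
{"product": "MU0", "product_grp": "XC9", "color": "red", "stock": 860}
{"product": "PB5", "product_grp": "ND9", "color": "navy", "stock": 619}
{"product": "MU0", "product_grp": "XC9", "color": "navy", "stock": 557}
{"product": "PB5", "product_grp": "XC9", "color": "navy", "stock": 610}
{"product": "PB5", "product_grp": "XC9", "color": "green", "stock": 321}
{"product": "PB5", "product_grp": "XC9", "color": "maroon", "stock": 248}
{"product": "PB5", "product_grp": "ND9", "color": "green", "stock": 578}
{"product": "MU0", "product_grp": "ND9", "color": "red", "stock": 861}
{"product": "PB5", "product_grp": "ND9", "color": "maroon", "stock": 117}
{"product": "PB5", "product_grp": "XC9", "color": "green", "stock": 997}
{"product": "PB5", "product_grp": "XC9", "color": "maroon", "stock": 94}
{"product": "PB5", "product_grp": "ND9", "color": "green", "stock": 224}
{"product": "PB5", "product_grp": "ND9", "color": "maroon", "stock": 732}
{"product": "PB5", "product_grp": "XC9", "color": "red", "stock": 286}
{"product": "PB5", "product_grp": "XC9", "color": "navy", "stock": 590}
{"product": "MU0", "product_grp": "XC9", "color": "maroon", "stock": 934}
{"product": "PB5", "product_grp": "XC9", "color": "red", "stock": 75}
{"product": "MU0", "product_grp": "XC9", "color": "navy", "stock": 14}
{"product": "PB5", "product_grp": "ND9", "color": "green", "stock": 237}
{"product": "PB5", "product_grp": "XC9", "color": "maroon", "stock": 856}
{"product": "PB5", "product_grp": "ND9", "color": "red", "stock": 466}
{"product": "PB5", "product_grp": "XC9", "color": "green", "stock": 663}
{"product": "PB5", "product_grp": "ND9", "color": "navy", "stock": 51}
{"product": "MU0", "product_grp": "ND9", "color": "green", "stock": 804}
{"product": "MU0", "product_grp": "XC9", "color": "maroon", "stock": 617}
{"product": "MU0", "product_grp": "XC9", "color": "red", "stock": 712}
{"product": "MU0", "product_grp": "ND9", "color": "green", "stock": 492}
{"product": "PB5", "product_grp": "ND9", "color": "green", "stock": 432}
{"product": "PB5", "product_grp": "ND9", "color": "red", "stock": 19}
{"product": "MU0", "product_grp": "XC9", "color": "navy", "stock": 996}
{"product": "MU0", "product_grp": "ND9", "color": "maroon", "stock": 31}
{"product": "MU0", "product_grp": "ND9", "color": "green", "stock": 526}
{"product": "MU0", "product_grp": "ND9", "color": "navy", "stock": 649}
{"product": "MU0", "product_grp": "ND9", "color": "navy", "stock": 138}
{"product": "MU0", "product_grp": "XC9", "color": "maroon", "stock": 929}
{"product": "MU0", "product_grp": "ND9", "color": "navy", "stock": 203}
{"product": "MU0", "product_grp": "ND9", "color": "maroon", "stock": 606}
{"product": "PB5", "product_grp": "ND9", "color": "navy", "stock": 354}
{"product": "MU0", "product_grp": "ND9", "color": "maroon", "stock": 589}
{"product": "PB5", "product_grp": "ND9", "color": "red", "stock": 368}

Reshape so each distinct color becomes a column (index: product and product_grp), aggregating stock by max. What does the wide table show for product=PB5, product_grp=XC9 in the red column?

Rows with product=PB5, product_grp=XC9 and color=red: stock values are 69, 979, 286, 75.
max(69, 979, 286, 75) = 979.

979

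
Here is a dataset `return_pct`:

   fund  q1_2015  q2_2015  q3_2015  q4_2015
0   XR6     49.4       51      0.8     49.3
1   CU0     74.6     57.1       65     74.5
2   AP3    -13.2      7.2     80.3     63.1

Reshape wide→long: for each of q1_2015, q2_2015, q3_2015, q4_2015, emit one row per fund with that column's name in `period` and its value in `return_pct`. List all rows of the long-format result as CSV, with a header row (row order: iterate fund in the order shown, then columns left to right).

fund,period,return_pct
XR6,q1_2015,49.4
XR6,q2_2015,51
XR6,q3_2015,0.8
XR6,q4_2015,49.3
CU0,q1_2015,74.6
CU0,q2_2015,57.1
CU0,q3_2015,65
CU0,q4_2015,74.5
AP3,q1_2015,-13.2
AP3,q2_2015,7.2
AP3,q3_2015,80.3
AP3,q4_2015,63.1

Each (fund, column) pair becomes one row: 3 × 4 = 12 rows.
For example, (XR6, q1_2015) → return_pct=49.4.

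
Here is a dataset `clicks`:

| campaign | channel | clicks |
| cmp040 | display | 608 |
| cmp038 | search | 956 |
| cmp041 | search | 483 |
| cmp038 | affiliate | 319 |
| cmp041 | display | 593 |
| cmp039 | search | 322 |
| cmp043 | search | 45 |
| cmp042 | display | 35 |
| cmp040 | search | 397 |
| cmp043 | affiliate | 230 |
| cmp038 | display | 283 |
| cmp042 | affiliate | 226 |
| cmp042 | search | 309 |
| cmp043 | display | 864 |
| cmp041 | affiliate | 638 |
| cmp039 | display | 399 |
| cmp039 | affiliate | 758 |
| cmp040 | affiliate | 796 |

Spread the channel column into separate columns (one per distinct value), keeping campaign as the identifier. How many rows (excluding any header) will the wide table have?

6 distinct campaign values → 6 rows.

6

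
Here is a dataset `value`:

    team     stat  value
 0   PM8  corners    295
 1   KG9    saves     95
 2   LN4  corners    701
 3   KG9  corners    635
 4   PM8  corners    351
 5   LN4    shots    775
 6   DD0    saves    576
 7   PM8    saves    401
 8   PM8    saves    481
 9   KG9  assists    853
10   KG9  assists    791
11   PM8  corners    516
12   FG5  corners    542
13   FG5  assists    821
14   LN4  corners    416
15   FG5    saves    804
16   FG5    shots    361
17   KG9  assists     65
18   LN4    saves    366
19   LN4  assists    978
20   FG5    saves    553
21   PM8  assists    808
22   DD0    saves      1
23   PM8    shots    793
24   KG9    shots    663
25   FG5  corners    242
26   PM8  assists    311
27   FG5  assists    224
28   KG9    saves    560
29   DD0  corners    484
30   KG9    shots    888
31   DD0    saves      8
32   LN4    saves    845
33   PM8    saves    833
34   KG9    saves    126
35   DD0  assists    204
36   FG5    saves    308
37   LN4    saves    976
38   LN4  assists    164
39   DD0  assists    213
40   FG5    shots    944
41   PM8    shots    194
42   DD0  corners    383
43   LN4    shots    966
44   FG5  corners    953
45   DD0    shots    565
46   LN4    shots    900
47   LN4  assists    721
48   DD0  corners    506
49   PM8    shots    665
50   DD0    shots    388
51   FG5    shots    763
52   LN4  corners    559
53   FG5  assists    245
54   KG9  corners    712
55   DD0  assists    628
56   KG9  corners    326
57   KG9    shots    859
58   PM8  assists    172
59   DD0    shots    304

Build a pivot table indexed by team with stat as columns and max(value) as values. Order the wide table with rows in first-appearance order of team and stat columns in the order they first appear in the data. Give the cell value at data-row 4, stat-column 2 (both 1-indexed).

576

With rows in first-appearance order of team, row 4 is team=DD0. stat columns in first-appearance order: corners, saves, shots, assists; column 2 is saves.
Long rows with team=DD0, stat=saves: max(576, 1, 8) = 576.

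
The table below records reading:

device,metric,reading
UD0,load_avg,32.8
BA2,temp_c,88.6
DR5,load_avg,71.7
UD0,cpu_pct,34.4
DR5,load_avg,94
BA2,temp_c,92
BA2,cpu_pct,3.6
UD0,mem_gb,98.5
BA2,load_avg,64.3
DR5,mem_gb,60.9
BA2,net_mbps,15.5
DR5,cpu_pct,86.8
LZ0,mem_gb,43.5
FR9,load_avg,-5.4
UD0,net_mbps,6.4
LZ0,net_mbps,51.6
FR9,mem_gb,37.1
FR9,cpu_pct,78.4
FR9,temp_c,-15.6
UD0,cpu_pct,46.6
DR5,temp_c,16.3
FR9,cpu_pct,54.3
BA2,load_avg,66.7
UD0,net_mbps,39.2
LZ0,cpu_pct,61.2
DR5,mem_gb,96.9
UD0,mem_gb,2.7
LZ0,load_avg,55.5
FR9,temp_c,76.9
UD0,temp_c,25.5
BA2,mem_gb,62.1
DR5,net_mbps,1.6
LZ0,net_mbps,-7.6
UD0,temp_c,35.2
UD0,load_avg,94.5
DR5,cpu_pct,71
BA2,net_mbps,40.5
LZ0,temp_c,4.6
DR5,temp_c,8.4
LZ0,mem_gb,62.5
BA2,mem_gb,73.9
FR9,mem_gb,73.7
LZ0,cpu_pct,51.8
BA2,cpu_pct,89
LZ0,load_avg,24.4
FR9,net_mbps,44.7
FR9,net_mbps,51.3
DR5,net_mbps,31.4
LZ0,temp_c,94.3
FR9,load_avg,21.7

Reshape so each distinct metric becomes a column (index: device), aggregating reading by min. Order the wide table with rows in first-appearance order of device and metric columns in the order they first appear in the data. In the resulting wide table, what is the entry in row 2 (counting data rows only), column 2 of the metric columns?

With rows in first-appearance order of device, row 2 is device=BA2. metric columns in first-appearance order: load_avg, temp_c, cpu_pct, mem_gb, net_mbps; column 2 is temp_c.
Long rows with device=BA2, metric=temp_c: min(88.6, 92) = 88.6.

88.6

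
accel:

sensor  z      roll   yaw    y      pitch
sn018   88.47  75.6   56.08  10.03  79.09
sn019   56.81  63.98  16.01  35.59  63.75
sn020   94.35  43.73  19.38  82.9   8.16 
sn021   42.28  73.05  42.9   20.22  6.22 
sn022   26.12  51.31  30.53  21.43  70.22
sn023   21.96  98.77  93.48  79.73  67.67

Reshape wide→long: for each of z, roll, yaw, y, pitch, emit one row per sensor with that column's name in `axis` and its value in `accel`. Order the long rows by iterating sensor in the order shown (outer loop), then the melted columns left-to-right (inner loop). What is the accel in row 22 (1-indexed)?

30 rows total (6 × 5). Row 22: index ⌊(22-1)/5⌋ = 4 into sensor → sn022; (22-1) mod 5 = 1 into the melted columns → roll.
So row 22 is (sn022, roll, 51.31); accel = 51.31.

51.31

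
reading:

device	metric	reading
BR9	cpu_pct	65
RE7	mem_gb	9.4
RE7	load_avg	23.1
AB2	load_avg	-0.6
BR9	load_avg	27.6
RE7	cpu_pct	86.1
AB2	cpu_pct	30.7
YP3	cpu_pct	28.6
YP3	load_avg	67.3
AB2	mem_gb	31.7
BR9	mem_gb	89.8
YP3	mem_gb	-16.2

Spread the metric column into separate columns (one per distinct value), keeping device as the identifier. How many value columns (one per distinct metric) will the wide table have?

3 distinct metric values: mem_gb, cpu_pct, load_avg.

3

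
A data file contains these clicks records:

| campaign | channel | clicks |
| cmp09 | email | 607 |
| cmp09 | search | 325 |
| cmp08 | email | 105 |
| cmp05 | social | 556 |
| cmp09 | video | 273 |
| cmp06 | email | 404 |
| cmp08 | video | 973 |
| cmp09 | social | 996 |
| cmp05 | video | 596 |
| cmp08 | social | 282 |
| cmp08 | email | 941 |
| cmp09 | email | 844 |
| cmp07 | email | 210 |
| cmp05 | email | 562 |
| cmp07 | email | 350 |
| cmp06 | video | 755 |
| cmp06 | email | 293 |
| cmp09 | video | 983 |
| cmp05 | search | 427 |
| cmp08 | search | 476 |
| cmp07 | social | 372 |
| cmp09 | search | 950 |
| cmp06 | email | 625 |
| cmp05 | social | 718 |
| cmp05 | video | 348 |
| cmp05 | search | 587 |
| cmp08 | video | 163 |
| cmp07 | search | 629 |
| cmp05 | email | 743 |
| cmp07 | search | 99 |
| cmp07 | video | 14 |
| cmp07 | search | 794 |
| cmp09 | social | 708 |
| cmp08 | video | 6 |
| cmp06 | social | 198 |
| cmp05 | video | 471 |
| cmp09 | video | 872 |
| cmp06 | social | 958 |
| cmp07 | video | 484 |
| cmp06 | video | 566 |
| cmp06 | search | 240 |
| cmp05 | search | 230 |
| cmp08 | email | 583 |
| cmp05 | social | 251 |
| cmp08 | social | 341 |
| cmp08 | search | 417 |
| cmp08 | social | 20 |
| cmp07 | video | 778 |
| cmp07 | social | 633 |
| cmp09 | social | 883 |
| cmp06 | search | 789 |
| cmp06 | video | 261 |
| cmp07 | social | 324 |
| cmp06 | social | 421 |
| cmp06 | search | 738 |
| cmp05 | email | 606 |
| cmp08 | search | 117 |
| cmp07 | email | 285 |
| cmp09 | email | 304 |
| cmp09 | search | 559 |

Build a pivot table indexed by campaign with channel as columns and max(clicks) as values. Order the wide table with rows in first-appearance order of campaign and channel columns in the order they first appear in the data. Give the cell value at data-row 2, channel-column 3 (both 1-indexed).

With rows in first-appearance order of campaign, row 2 is campaign=cmp08. channel columns in first-appearance order: email, search, social, video; column 3 is social.
Long rows with campaign=cmp08, channel=social: max(282, 341, 20) = 341.

341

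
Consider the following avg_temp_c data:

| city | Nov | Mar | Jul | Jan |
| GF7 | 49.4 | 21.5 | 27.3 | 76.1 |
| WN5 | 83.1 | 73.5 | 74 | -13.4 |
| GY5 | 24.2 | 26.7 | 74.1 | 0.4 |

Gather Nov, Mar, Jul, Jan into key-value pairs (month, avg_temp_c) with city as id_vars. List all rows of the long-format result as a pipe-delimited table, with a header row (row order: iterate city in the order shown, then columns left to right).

Each (city, column) pair becomes one row: 3 × 4 = 12 rows.
For example, (GF7, Nov) → avg_temp_c=49.4.

| city | month | avg_temp_c |
| GF7 | Nov | 49.4 |
| GF7 | Mar | 21.5 |
| GF7 | Jul | 27.3 |
| GF7 | Jan | 76.1 |
| WN5 | Nov | 83.1 |
| WN5 | Mar | 73.5 |
| WN5 | Jul | 74 |
| WN5 | Jan | -13.4 |
| GY5 | Nov | 24.2 |
| GY5 | Mar | 26.7 |
| GY5 | Jul | 74.1 |
| GY5 | Jan | 0.4 |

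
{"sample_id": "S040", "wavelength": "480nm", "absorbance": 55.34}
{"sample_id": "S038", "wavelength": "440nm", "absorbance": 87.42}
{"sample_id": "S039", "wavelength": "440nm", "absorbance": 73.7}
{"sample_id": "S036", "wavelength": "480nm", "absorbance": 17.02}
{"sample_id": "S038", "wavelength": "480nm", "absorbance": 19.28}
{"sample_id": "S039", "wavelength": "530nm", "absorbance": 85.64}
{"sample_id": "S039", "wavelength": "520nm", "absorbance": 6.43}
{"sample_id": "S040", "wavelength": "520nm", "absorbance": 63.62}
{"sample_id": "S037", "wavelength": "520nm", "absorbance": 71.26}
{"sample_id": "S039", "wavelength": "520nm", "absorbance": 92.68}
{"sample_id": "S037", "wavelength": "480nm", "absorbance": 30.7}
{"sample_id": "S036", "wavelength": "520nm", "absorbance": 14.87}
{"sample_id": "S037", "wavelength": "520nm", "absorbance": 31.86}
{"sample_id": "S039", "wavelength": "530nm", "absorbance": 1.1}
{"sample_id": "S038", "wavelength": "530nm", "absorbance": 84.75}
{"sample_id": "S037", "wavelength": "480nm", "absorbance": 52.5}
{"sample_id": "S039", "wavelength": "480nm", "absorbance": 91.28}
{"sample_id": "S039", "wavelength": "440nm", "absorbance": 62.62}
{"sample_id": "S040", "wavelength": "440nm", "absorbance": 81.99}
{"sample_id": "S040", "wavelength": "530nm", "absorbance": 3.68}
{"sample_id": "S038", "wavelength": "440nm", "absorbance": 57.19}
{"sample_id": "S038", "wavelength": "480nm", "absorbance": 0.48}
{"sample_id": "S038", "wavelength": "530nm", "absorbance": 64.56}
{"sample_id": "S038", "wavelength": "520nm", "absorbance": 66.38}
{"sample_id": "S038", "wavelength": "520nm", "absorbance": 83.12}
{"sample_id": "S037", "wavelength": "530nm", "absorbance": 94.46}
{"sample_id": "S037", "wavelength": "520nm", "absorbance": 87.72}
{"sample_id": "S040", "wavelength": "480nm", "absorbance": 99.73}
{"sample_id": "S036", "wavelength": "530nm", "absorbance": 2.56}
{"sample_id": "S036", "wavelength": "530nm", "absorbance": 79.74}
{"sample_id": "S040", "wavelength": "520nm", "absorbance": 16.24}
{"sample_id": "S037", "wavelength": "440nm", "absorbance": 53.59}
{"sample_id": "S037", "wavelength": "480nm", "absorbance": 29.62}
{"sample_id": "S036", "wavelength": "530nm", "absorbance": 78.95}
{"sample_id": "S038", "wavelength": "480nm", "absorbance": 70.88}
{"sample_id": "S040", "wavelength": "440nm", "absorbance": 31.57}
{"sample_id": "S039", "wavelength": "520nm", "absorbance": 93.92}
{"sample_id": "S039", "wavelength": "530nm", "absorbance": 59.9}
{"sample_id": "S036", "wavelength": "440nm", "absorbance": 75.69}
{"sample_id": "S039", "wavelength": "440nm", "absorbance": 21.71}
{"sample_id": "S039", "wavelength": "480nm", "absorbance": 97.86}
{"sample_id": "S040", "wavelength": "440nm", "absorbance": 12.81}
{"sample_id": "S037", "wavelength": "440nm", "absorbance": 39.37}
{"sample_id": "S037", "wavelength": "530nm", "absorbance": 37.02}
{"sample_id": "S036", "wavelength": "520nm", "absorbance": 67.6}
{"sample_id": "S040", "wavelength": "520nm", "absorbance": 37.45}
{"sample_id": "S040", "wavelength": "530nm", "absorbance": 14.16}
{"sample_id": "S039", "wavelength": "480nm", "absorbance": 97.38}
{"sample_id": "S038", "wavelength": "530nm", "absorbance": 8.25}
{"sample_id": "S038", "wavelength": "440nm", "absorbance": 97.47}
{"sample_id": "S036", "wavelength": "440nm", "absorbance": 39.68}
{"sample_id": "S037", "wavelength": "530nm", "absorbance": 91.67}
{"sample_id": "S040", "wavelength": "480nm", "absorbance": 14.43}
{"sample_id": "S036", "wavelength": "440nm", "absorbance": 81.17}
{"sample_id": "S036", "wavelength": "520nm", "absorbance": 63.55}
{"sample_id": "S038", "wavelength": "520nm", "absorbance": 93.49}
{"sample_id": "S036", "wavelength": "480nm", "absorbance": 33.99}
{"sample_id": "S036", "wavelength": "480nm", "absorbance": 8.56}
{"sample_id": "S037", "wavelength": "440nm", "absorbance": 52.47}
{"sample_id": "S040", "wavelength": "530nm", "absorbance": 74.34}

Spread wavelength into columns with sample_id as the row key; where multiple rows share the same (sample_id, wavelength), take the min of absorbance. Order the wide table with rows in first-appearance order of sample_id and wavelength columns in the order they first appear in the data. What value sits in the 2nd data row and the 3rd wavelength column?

8.25

With rows in first-appearance order of sample_id, row 2 is sample_id=S038. wavelength columns in first-appearance order: 480nm, 440nm, 530nm, 520nm; column 3 is 530nm.
Long rows with sample_id=S038, wavelength=530nm: min(84.75, 64.56, 8.25) = 8.25.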